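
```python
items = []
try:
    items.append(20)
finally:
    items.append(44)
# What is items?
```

Step-by-step execution trace:
1. try: `items.append(20)` → items = [20].
2. The try body completes without raising.
3. finally always runs: `items.append(44)` → items = [20, 44].
Result: [20, 44]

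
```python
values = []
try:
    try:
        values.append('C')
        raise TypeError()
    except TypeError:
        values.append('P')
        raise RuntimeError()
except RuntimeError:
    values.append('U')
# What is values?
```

Step-by-step execution trace:
1. Inner try: `values.append('C')` → values = ['C'].
2. `raise TypeError()` raises TypeError.
3. Inner `except TypeError` matches → `values.append('P')` → values = ['C', 'P'].
4. `raise RuntimeError()` raises RuntimeError; propagates to outer try.
5. Outer `except RuntimeError` matches → `values.append('U')` → values = ['C', 'P', 'U'].
Result: ['C', 'P', 'U']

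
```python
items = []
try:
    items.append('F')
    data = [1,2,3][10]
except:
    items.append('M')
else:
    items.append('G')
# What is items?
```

Step-by-step execution trace:
1. try: `items.append('F')` → items = ['F'].
2. `data = [1,2,3][10]` raises IndexError.
3. bare `except` matches → `items.append('M')` → items = ['F', 'M'].
4. `else` is skipped (an exception was raised).
Result: ['F', 'M']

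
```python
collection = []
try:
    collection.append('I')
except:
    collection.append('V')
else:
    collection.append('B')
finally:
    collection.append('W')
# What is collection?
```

Step-by-step execution trace:
1. try: `collection.append('I')` → collection = ['I']. No exception raised.
2. `except` is skipped.
3. `else` runs: `collection.append('B')` → collection = ['I', 'B'].
4. `finally` always runs: `collection.append('W')` → collection = ['I', 'B', 'W'].
Result: ['I', 'B', 'W']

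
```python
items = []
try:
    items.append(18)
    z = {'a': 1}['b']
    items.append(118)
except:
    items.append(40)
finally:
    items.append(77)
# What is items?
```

Step-by-step execution trace:
1. try: `items.append(18)` → items = [18].
2. `z = {'a': 1}['b']` raises KeyError; `items.append(118)` is not reached.
3. bare `except` matches → `items.append(40)` → items = [18, 40].
4. finally always runs: `items.append(77)` → items = [18, 40, 77].
Result: [18, 40, 77]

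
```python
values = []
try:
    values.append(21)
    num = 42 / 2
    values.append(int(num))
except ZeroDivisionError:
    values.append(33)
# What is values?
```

Step-by-step execution trace:
1. try: `values.append(21)` → values = [21].
2. `num = 42 / 2` → num = 21.0. No exception raised.
3. `values.append(int(num))` → values = [21, 21].
4. `except ZeroDivisionError` is skipped (no exception was raised).
Result: [21, 21]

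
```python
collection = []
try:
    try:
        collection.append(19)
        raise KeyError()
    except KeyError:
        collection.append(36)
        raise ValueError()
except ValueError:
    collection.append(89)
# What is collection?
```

Step-by-step execution trace:
1. Inner try: `collection.append(19)` → collection = [19].
2. `raise KeyError()` raises KeyError.
3. Inner `except KeyError` matches → `collection.append(36)` → collection = [19, 36].
4. `raise ValueError()` raises ValueError; propagates to outer try.
5. Outer `except ValueError` matches → `collection.append(89)` → collection = [19, 36, 89].
Result: [19, 36, 89]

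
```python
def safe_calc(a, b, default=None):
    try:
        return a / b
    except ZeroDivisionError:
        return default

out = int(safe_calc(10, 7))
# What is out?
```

Step-by-step execution trace:
1. `safe_calc(10, 7)` enters try: `return 10 / 7` → returns 1.4285714285714286. No exception raised.
2. `except ZeroDivisionError` is skipped.
3. `int(1.4285714285714286)` → 1 → out = 1.
Result: 1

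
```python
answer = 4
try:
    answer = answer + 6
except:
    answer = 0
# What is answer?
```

Step-by-step execution trace:
1. answer starts at 4.
2. try: `answer = answer + 6` → answer = 10. No exception raised.
3. `except` is skipped.
Result: 10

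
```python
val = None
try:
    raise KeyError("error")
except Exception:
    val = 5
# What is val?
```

Step-by-step execution trace:
1. `raise KeyError(...)` raises KeyError.
2. `except Exception` matches (KeyError is a subclass of Exception) → val = 5.
Result: 5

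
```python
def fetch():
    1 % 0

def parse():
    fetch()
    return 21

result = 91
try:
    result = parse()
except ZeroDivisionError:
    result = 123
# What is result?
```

Step-by-step execution trace:
1. result starts at 91.
2. try: `parse()` calls `fetch()`.
3. `fetch()` evaluates `1 % 0`, which raises ZeroDivisionError; it propagates through parse (uncaught).
4. `return 21` in parse is not reached; the assignment to result does not complete.
5. `except ZeroDivisionError` matches → result = 123.
Result: 123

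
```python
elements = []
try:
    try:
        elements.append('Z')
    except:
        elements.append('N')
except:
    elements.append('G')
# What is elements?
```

Step-by-step execution trace:
1. Inner try: `elements.append('Z')` → elements = ['Z']. No exception raised.
2. Inner `except` is skipped.
3. Inner try completes normally; outer `except` is skipped.
Result: ['Z']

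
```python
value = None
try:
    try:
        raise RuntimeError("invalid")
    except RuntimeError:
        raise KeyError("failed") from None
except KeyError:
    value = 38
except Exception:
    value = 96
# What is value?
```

Step-by-step execution trace:
1. Inner try raises RuntimeError; inner `except RuntimeError` catches it.
2. `raise KeyError(...) from None` raises KeyError (from None suppresses __context__, but the active exception is still KeyError).
3. Outer `except KeyError` matches → value = 38.
4. `except Exception` is not reached.
Result: 38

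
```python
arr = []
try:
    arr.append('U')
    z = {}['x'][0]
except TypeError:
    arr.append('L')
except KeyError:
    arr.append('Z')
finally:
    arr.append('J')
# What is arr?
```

Step-by-step execution trace:
1. try: `arr.append('U')` → arr = ['U'].
2. `z = {}['x'][0]` raises KeyError.
3. `except TypeError` does not match KeyError; skipped.
4. `except KeyError` matches → `arr.append('Z')` → arr = ['U', 'Z'].
5. finally always runs: `arr.append('J')` → arr = ['U', 'Z', 'J'].
Result: ['U', 'Z', 'J']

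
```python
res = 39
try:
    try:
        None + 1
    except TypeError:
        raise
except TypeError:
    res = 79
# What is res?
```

Step-by-step execution trace:
1. Inner try: `None + 1` raises TypeError.
2. Inner `except TypeError` matches; bare `raise` re-raises the same TypeError.
3. Outer `except TypeError` matches → res = 79.
Result: 79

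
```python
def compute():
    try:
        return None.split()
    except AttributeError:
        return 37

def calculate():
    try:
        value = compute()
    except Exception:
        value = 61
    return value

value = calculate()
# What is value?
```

Step-by-step execution trace:
1. `calculate()` calls `compute()`.
2. In compute: `None.split()` raises AttributeError; `except AttributeError` catches it → returns 37.
3. In calculate: `value = compute()` → value = 37. No exception reaches calculate.
4. `except Exception` is skipped; calculate returns 37.
5. value = 37.
Result: 37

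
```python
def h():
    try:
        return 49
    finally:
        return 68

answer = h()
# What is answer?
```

Step-by-step execution trace:
1. `h()` enters try: `return 49` sets pending return value 49.
2. Before returning, `finally: return 68` runs and overrides the pending return.
3. h() returns 68 → answer = 68.
Result: 68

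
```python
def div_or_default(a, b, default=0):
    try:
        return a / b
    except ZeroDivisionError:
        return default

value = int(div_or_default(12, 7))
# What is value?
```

Step-by-step execution trace:
1. `div_or_default(12, 7)` enters try: `return 12 / 7` → returns 1.7142857142857142. No exception raised.
2. `except ZeroDivisionError` is skipped.
3. `int(1.7142857142857142)` → 1 → value = 1.
Result: 1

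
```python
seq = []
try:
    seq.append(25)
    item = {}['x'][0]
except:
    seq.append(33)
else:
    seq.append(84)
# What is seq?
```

Step-by-step execution trace:
1. try: `seq.append(25)` → seq = [25].
2. `item = {}['x'][0]` raises KeyError.
3. bare `except` matches → `seq.append(33)` → seq = [25, 33].
4. `else` is skipped (an exception was raised).
Result: [25, 33]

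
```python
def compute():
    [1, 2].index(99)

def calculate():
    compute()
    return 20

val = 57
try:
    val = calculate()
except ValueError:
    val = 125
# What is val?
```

Step-by-step execution trace:
1. val starts at 57.
2. try: `calculate()` calls `compute()`.
3. `compute()` evaluates `[1, 2].index(99)`, which raises ValueError; it propagates through calculate (uncaught).
4. `return 20` in calculate is not reached; the assignment to val does not complete.
5. `except ValueError` matches → val = 125.
Result: 125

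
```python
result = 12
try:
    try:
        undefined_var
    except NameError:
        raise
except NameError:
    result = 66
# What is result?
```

Step-by-step execution trace:
1. Inner try: `undefined_var` raises NameError.
2. Inner `except NameError` matches; bare `raise` re-raises the same NameError.
3. Outer `except NameError` matches → result = 66.
Result: 66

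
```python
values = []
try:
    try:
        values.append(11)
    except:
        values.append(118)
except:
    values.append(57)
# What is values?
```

Step-by-step execution trace:
1. Inner try: `values.append(11)` → values = [11]. No exception raised.
2. Inner `except` is skipped.
3. Inner try completes normally; outer `except` is skipped.
Result: [11]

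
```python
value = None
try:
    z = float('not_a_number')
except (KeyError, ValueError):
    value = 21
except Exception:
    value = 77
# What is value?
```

Step-by-step execution trace:
1. `z = float('not_a_number')` raises ValueError.
2. `except (KeyError, ValueError)` matches (ValueError is in the tuple) → value = 21.
3. `except Exception` is not reached.
Result: 21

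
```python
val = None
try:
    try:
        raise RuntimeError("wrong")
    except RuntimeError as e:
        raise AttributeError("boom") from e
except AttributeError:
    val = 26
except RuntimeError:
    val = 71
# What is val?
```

Step-by-step execution trace:
1. Inner try raises RuntimeError; inner `except RuntimeError as e` catches it.
2. `raise AttributeError(...) from e` raises AttributeError (RuntimeError is attached as __cause__, but only AttributeError is active).
3. Outer `except AttributeError` matches → val = 26.
4. `except RuntimeError` is not reached.
Result: 26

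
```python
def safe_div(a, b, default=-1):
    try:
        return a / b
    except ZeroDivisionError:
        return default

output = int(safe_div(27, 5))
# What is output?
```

Step-by-step execution trace:
1. `safe_div(27, 5)` enters try: `return 27 / 5` → returns 5.4. No exception raised.
2. `except ZeroDivisionError` is skipped.
3. `int(5.4)` → 5 → output = 5.
Result: 5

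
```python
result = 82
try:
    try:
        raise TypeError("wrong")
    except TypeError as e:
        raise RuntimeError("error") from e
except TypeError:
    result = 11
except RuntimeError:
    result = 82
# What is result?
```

Step-by-step execution trace:
1. Inner try raises TypeError; inner `except TypeError as e` catches it.
2. `raise RuntimeError(...) from e` raises RuntimeError (TypeError is attached as __cause__, but only RuntimeError is active).
3. Outer `except TypeError` does not match RuntimeError; skipped.
4. Outer `except RuntimeError` matches → result = 82.
Result: 82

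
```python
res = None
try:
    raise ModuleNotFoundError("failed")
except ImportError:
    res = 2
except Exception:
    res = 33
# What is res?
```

Step-by-step execution trace:
1. `raise ModuleNotFoundError(...)` raises ModuleNotFoundError.
2. `except ImportError` matches (ModuleNotFoundError is a subclass of ImportError) → res = 2.
3. `except Exception` is not reached.
Result: 2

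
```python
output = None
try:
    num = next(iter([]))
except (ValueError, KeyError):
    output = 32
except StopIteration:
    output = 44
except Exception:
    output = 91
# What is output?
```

Step-by-step execution trace:
1. `num = next(iter([]))` raises StopIteration.
2. `except (ValueError, KeyError)` does not match StopIteration; skipped.
3. `except StopIteration` matches (exact type match) → output = 44.
4. `except Exception` is not reached.
Result: 44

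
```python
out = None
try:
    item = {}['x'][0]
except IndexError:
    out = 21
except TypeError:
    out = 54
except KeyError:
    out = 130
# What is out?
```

Step-by-step execution trace:
1. `item = {}['x'][0]` raises KeyError.
2. `except IndexError` does not match KeyError; skipped.
3. `except TypeError` does not match KeyError; skipped.
4. `except KeyError` matches → out = 130.
Result: 130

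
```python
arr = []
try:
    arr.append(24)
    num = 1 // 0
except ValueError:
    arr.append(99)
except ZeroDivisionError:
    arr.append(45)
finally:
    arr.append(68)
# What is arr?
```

Step-by-step execution trace:
1. try: `arr.append(24)` → arr = [24].
2. `num = 1 // 0` raises ZeroDivisionError.
3. `except ValueError` does not match ZeroDivisionError; skipped.
4. `except ZeroDivisionError` matches → `arr.append(45)` → arr = [24, 45].
5. finally always runs: `arr.append(68)` → arr = [24, 45, 68].
Result: [24, 45, 68]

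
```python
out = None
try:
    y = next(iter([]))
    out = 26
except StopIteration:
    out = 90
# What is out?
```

Step-by-step execution trace:
1. `y = next(iter([]))` raises StopIteration.
2. `out = 26` is not reached.
3. `except StopIteration` matches → out = 90.
Result: 90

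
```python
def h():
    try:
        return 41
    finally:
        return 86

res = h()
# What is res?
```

Step-by-step execution trace:
1. `h()` enters try: `return 41` sets pending return value 41.
2. Before returning, `finally: return 86` runs and overrides the pending return.
3. h() returns 86 → res = 86.
Result: 86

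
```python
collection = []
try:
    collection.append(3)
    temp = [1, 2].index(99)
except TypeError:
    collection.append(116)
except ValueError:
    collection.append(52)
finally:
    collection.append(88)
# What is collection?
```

Step-by-step execution trace:
1. try: `collection.append(3)` → collection = [3].
2. `temp = [1, 2].index(99)` raises ValueError.
3. `except TypeError` does not match ValueError; skipped.
4. `except ValueError` matches → `collection.append(52)` → collection = [3, 52].
5. finally always runs: `collection.append(88)` → collection = [3, 52, 88].
Result: [3, 52, 88]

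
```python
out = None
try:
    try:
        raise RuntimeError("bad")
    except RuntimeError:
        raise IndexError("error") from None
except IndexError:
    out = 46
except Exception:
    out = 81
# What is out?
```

Step-by-step execution trace:
1. Inner try raises RuntimeError; inner `except RuntimeError` catches it.
2. `raise IndexError(...) from None` raises IndexError (from None suppresses __context__, but the active exception is still IndexError).
3. Outer `except IndexError` matches → out = 46.
4. `except Exception` is not reached.
Result: 46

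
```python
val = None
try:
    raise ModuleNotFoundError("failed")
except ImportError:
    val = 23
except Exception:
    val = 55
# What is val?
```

Step-by-step execution trace:
1. `raise ModuleNotFoundError(...)` raises ModuleNotFoundError.
2. `except ImportError` matches (ModuleNotFoundError is a subclass of ImportError) → val = 23.
3. `except Exception` is not reached.
Result: 23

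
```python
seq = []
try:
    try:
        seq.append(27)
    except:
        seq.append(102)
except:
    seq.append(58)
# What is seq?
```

Step-by-step execution trace:
1. Inner try: `seq.append(27)` → seq = [27]. No exception raised.
2. Inner `except` is skipped.
3. Inner try completes normally; outer `except` is skipped.
Result: [27]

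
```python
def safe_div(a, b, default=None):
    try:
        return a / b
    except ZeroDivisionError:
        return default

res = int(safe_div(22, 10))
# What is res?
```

Step-by-step execution trace:
1. `safe_div(22, 10)` enters try: `return 22 / 10` → returns 2.2. No exception raised.
2. `except ZeroDivisionError` is skipped.
3. `int(2.2)` → 2 → res = 2.
Result: 2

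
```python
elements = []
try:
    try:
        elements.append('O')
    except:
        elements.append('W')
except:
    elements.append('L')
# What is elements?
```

Step-by-step execution trace:
1. Inner try: `elements.append('O')` → elements = ['O']. No exception raised.
2. Inner `except` is skipped.
3. Inner try completes normally; outer `except` is skipped.
Result: ['O']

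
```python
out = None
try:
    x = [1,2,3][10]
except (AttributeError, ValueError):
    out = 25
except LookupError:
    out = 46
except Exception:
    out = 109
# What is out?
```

Step-by-step execution trace:
1. `x = [1,2,3][10]` raises IndexError.
2. `except (AttributeError, ValueError)` does not match IndexError; skipped.
3. `except LookupError` matches (IndexError is a subclass of LookupError) → out = 46.
4. `except Exception` is not reached.
Result: 46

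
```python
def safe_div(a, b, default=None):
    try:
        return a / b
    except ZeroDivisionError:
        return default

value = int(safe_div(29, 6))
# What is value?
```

Step-by-step execution trace:
1. `safe_div(29, 6)` enters try: `return 29 / 6` → returns 4.833333333333333. No exception raised.
2. `except ZeroDivisionError` is skipped.
3. `int(4.833333333333333)` → 4 → value = 4.
Result: 4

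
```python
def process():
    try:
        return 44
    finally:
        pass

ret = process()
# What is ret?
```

Step-by-step execution trace:
1. `process()` enters try: `return 44` sets pending return value 44.
2. Before returning, `finally: pass` runs (no effect).
3. process() returns 44 → ret = 44.
Result: 44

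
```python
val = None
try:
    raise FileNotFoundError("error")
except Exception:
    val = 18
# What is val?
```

Step-by-step execution trace:
1. `raise FileNotFoundError(...)` raises FileNotFoundError.
2. `except Exception` matches (FileNotFoundError is a subclass of Exception) → val = 18.
Result: 18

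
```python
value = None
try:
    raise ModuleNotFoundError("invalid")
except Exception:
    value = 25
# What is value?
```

Step-by-step execution trace:
1. `raise ModuleNotFoundError(...)` raises ModuleNotFoundError.
2. `except Exception` matches (ModuleNotFoundError is a subclass of Exception) → value = 25.
Result: 25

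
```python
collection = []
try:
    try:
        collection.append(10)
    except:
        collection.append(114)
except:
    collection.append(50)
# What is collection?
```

Step-by-step execution trace:
1. Inner try: `collection.append(10)` → collection = [10]. No exception raised.
2. Inner `except` is skipped.
3. Inner try completes normally; outer `except` is skipped.
Result: [10]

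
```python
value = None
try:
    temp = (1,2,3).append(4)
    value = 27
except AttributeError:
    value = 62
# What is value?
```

Step-by-step execution trace:
1. `temp = (1,2,3).append(4)` raises AttributeError.
2. `value = 27` is not reached.
3. `except AttributeError` matches → value = 62.
Result: 62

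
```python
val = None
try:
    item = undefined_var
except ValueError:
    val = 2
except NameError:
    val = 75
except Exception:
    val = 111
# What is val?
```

Step-by-step execution trace:
1. `item = undefined_var` raises NameError.
2. `except ValueError` does not match NameError; skipped.
3. `except NameError` matches → val = 75.
4. Remaining except clauses are skipped.
Result: 75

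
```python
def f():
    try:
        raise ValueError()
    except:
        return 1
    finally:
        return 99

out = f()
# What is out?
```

Step-by-step execution trace:
1. `f()` enters try: `raise ValueError()` raises ValueError.
2. bare `except` matches → `return 1` sets pending return value 1.
3. Before returning, `finally: return 99` runs and overrides the pending return.
4. f() returns 99 → out = 99.
Result: 99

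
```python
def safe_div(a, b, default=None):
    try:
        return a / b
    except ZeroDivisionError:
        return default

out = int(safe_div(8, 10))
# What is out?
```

Step-by-step execution trace:
1. `safe_div(8, 10)` enters try: `return 8 / 10` → returns 0.8. No exception raised.
2. `except ZeroDivisionError` is skipped.
3. `int(0.8)` → 0 → out = 0.
Result: 0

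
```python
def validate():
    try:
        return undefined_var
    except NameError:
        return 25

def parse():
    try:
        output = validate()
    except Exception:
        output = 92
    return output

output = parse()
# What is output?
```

Step-by-step execution trace:
1. `parse()` calls `validate()`.
2. In validate: `undefined_var` raises NameError; `except NameError` catches it → returns 25.
3. In parse: `output = validate()` → output = 25. No exception reaches parse.
4. `except Exception` is skipped; parse returns 25.
5. output = 25.
Result: 25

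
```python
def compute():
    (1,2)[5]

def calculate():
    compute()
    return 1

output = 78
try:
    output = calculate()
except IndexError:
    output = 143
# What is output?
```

Step-by-step execution trace:
1. output starts at 78.
2. try: `calculate()` calls `compute()`.
3. `compute()` evaluates `(1,2)[5]`, which raises IndexError; it propagates through calculate (uncaught).
4. `return 1` in calculate is not reached; the assignment to output does not complete.
5. `except IndexError` matches → output = 143.
Result: 143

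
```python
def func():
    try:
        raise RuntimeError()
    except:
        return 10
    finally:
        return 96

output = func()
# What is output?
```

Step-by-step execution trace:
1. `func()` enters try: `raise RuntimeError()` raises RuntimeError.
2. bare `except` matches → `return 10` sets pending return value 10.
3. Before returning, `finally: return 96` runs and overrides the pending return.
4. func() returns 96 → output = 96.
Result: 96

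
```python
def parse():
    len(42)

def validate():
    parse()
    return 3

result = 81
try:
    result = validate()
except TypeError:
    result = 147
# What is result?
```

Step-by-step execution trace:
1. result starts at 81.
2. try: `validate()` calls `parse()`.
3. `parse()` evaluates `len(42)`, which raises TypeError; it propagates through validate (uncaught).
4. `return 3` in validate is not reached; the assignment to result does not complete.
5. `except TypeError` matches → result = 147.
Result: 147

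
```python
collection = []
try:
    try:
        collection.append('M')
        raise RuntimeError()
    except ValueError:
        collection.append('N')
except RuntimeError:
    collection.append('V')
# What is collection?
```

Step-by-step execution trace:
1. Inner try: `collection.append('M')` → collection = ['M'].
2. `raise RuntimeError()` raises RuntimeError.
3. Inner `except ValueError` does not match RuntimeError; exception propagates to outer try.
4. Outer `except RuntimeError` matches → `collection.append('V')` → collection = ['M', 'V'].
Result: ['M', 'V']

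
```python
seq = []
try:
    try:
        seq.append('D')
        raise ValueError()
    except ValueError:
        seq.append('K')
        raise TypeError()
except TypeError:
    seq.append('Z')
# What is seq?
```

Step-by-step execution trace:
1. Inner try: `seq.append('D')` → seq = ['D'].
2. `raise ValueError()` raises ValueError.
3. Inner `except ValueError` matches → `seq.append('K')` → seq = ['D', 'K'].
4. `raise TypeError()` raises TypeError; propagates to outer try.
5. Outer `except TypeError` matches → `seq.append('Z')` → seq = ['D', 'K', 'Z'].
Result: ['D', 'K', 'Z']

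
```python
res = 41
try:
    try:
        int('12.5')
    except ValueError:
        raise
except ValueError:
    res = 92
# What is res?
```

Step-by-step execution trace:
1. Inner try: `int('12.5')` raises ValueError.
2. Inner `except ValueError` matches; bare `raise` re-raises the same ValueError.
3. Outer `except ValueError` matches → res = 92.
Result: 92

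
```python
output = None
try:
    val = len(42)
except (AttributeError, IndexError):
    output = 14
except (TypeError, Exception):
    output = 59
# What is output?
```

Step-by-step execution trace:
1. `val = len(42)` raises TypeError.
2. `except (AttributeError, IndexError)` does not match TypeError; skipped.
3. `except (TypeError, Exception)` matches (TypeError is in the tuple) → output = 59.
Result: 59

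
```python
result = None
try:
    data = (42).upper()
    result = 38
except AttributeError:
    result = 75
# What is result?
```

Step-by-step execution trace:
1. `data = (42).upper()` raises AttributeError.
2. `result = 38` is not reached.
3. `except AttributeError` matches → result = 75.
Result: 75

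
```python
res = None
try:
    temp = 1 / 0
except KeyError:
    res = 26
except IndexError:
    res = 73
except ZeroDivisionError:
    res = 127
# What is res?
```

Step-by-step execution trace:
1. `temp = 1 / 0` raises ZeroDivisionError.
2. `except KeyError` does not match ZeroDivisionError; skipped.
3. `except IndexError` does not match ZeroDivisionError; skipped.
4. `except ZeroDivisionError` matches → res = 127.
Result: 127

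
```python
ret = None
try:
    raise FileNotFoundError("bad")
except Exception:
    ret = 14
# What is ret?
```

Step-by-step execution trace:
1. `raise FileNotFoundError(...)` raises FileNotFoundError.
2. `except Exception` matches (FileNotFoundError is a subclass of Exception) → ret = 14.
Result: 14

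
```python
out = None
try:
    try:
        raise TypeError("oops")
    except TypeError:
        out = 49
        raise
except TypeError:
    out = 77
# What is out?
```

Step-by-step execution trace:
1. Inner try: `raise TypeError("oops")` raises TypeError.
2. Inner `except TypeError` matches → out = 49.
3. bare `raise` re-raises the same TypeError.
4. Outer `except TypeError` matches → out = 77.
Result: 77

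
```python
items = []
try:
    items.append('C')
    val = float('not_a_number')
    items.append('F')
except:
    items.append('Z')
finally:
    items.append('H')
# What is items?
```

Step-by-step execution trace:
1. try: `items.append('C')` → items = ['C'].
2. `val = float('not_a_number')` raises ValueError; `items.append('F')` is not reached.
3. bare `except` matches → `items.append('Z')` → items = ['C', 'Z'].
4. finally always runs: `items.append('H')` → items = ['C', 'Z', 'H'].
Result: ['C', 'Z', 'H']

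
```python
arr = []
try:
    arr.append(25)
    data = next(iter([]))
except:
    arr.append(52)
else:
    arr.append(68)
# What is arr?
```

Step-by-step execution trace:
1. try: `arr.append(25)` → arr = [25].
2. `data = next(iter([]))` raises StopIteration.
3. bare `except` matches → `arr.append(52)` → arr = [25, 52].
4. `else` is skipped (an exception was raised).
Result: [25, 52]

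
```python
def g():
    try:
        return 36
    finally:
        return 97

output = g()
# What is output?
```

Step-by-step execution trace:
1. `g()` enters try: `return 36` sets pending return value 36.
2. Before returning, `finally: return 97` runs and overrides the pending return.
3. g() returns 97 → output = 97.
Result: 97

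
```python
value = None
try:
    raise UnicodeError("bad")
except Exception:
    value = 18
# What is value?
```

Step-by-step execution trace:
1. `raise UnicodeError(...)` raises UnicodeError.
2. `except Exception` matches (UnicodeError is a subclass of Exception) → value = 18.
Result: 18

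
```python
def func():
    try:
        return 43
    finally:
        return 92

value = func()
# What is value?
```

Step-by-step execution trace:
1. `func()` enters try: `return 43` sets pending return value 43.
2. Before returning, `finally: return 92` runs and overrides the pending return.
3. func() returns 92 → value = 92.
Result: 92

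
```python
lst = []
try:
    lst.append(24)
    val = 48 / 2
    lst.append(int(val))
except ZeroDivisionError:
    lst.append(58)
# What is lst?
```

Step-by-step execution trace:
1. try: `lst.append(24)` → lst = [24].
2. `val = 48 / 2` → val = 24.0. No exception raised.
3. `lst.append(int(val))` → lst = [24, 24].
4. `except ZeroDivisionError` is skipped (no exception was raised).
Result: [24, 24]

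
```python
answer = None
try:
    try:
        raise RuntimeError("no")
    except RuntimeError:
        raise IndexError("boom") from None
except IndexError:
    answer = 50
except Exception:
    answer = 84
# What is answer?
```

Step-by-step execution trace:
1. Inner try raises RuntimeError; inner `except RuntimeError` catches it.
2. `raise IndexError(...) from None` raises IndexError (from None suppresses __context__, but the active exception is still IndexError).
3. Outer `except IndexError` matches → answer = 50.
4. `except Exception` is not reached.
Result: 50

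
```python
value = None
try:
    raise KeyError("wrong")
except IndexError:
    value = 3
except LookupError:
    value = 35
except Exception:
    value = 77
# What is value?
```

Step-by-step execution trace:
1. `raise KeyError(...)` raises KeyError.
2. `except IndexError` does not match (KeyError is not a subclass of IndexError); skipped.
3. `except LookupError` matches (KeyError is a subclass of LookupError) → value = 35.
4. `except Exception` is not reached.
Result: 35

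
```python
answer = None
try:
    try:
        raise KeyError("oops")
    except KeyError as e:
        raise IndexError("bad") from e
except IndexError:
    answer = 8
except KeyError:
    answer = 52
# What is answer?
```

Step-by-step execution trace:
1. Inner try raises KeyError; inner `except KeyError as e` catches it.
2. `raise IndexError(...) from e` raises IndexError (KeyError is attached as __cause__, but only IndexError is active).
3. Outer `except IndexError` matches → answer = 8.
4. `except KeyError` is not reached.
Result: 8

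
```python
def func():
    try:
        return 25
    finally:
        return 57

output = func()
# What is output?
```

Step-by-step execution trace:
1. `func()` enters try: `return 25` sets pending return value 25.
2. Before returning, `finally: return 57` runs and overrides the pending return.
3. func() returns 57 → output = 57.
Result: 57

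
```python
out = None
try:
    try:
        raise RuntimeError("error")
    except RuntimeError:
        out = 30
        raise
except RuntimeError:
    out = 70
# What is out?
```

Step-by-step execution trace:
1. Inner try: `raise RuntimeError("error")` raises RuntimeError.
2. Inner `except RuntimeError` matches → out = 30.
3. bare `raise` re-raises the same RuntimeError.
4. Outer `except RuntimeError` matches → out = 70.
Result: 70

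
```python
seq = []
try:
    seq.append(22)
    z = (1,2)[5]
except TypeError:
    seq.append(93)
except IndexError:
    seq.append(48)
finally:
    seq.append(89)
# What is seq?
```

Step-by-step execution trace:
1. try: `seq.append(22)` → seq = [22].
2. `z = (1,2)[5]` raises IndexError.
3. `except TypeError` does not match IndexError; skipped.
4. `except IndexError` matches → `seq.append(48)` → seq = [22, 48].
5. finally always runs: `seq.append(89)` → seq = [22, 48, 89].
Result: [22, 48, 89]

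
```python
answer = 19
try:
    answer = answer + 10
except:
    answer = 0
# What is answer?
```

Step-by-step execution trace:
1. answer starts at 19.
2. try: `answer = answer + 10` → answer = 29. No exception raised.
3. `except` is skipped.
Result: 29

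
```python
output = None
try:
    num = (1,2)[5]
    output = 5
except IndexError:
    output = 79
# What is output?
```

Step-by-step execution trace:
1. `num = (1,2)[5]` raises IndexError.
2. `output = 5` is not reached.
3. `except IndexError` matches → output = 79.
Result: 79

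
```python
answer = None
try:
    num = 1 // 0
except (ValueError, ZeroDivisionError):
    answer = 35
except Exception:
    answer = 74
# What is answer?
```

Step-by-step execution trace:
1. `num = 1 // 0` raises ZeroDivisionError.
2. `except (ValueError, ZeroDivisionError)` matches (ZeroDivisionError is in the tuple) → answer = 35.
3. `except Exception` is not reached.
Result: 35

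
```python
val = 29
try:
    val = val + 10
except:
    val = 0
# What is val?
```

Step-by-step execution trace:
1. val starts at 29.
2. try: `val = val + 10` → val = 39. No exception raised.
3. `except` is skipped.
Result: 39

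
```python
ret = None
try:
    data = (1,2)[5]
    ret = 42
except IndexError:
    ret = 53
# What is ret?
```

Step-by-step execution trace:
1. `data = (1,2)[5]` raises IndexError.
2. `ret = 42` is not reached.
3. `except IndexError` matches → ret = 53.
Result: 53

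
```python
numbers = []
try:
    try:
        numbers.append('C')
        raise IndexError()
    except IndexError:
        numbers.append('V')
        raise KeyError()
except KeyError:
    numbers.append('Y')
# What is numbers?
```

Step-by-step execution trace:
1. Inner try: `numbers.append('C')` → numbers = ['C'].
2. `raise IndexError()` raises IndexError.
3. Inner `except IndexError` matches → `numbers.append('V')` → numbers = ['C', 'V'].
4. `raise KeyError()` raises KeyError; propagates to outer try.
5. Outer `except KeyError` matches → `numbers.append('Y')` → numbers = ['C', 'V', 'Y'].
Result: ['C', 'V', 'Y']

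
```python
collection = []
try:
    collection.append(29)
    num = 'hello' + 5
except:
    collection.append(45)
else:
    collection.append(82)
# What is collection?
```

Step-by-step execution trace:
1. try: `collection.append(29)` → collection = [29].
2. `num = 'hello' + 5` raises TypeError.
3. bare `except` matches → `collection.append(45)` → collection = [29, 45].
4. `else` is skipped (an exception was raised).
Result: [29, 45]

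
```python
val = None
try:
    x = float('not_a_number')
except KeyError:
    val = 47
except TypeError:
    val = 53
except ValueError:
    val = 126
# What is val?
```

Step-by-step execution trace:
1. `x = float('not_a_number')` raises ValueError.
2. `except KeyError` does not match ValueError; skipped.
3. `except TypeError` does not match ValueError; skipped.
4. `except ValueError` matches → val = 126.
Result: 126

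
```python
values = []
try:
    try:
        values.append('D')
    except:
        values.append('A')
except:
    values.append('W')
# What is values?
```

Step-by-step execution trace:
1. Inner try: `values.append('D')` → values = ['D']. No exception raised.
2. Inner `except` is skipped.
3. Inner try completes normally; outer `except` is skipped.
Result: ['D']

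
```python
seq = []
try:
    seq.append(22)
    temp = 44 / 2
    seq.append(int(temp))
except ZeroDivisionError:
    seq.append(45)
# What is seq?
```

Step-by-step execution trace:
1. try: `seq.append(22)` → seq = [22].
2. `temp = 44 / 2` → temp = 22.0. No exception raised.
3. `seq.append(int(temp))` → seq = [22, 22].
4. `except ZeroDivisionError` is skipped (no exception was raised).
Result: [22, 22]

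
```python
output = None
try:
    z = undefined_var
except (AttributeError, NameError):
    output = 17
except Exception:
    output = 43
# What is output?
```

Step-by-step execution trace:
1. `z = undefined_var` raises NameError.
2. `except (AttributeError, NameError)` matches (NameError is in the tuple) → output = 17.
3. `except Exception` is not reached.
Result: 17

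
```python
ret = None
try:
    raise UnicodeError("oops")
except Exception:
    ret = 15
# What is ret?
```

Step-by-step execution trace:
1. `raise UnicodeError(...)` raises UnicodeError.
2. `except Exception` matches (UnicodeError is a subclass of Exception) → ret = 15.
Result: 15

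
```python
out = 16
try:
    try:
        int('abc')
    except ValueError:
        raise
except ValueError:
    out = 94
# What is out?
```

Step-by-step execution trace:
1. Inner try: `int('abc')` raises ValueError.
2. Inner `except ValueError` matches; bare `raise` re-raises the same ValueError.
3. Outer `except ValueError` matches → out = 94.
Result: 94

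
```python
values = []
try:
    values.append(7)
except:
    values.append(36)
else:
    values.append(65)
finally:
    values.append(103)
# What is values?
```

Step-by-step execution trace:
1. try: `values.append(7)` → values = [7]. No exception raised.
2. `except` is skipped.
3. `else` runs: `values.append(65)` → values = [7, 65].
4. `finally` always runs: `values.append(103)` → values = [7, 65, 103].
Result: [7, 65, 103]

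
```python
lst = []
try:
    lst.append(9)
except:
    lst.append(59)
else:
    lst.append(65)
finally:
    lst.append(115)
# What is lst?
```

Step-by-step execution trace:
1. try: `lst.append(9)` → lst = [9]. No exception raised.
2. `except` is skipped.
3. `else` runs: `lst.append(65)` → lst = [9, 65].
4. `finally` always runs: `lst.append(115)` → lst = [9, 65, 115].
Result: [9, 65, 115]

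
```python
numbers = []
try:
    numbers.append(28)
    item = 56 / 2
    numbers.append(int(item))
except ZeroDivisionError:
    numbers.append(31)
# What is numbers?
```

Step-by-step execution trace:
1. try: `numbers.append(28)` → numbers = [28].
2. `item = 56 / 2` → item = 28.0. No exception raised.
3. `numbers.append(int(item))` → numbers = [28, 28].
4. `except ZeroDivisionError` is skipped (no exception was raised).
Result: [28, 28]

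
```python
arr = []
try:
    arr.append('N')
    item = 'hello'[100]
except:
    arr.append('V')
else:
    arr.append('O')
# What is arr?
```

Step-by-step execution trace:
1. try: `arr.append('N')` → arr = ['N'].
2. `item = 'hello'[100]` raises IndexError.
3. bare `except` matches → `arr.append('V')` → arr = ['N', 'V'].
4. `else` is skipped (an exception was raised).
Result: ['N', 'V']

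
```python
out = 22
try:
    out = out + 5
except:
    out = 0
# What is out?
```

Step-by-step execution trace:
1. out starts at 22.
2. try: `out = out + 5` → out = 27. No exception raised.
3. `except` is skipped.
Result: 27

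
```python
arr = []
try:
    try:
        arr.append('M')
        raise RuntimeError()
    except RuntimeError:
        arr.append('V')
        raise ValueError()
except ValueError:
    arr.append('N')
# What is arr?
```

Step-by-step execution trace:
1. Inner try: `arr.append('M')` → arr = ['M'].
2. `raise RuntimeError()` raises RuntimeError.
3. Inner `except RuntimeError` matches → `arr.append('V')` → arr = ['M', 'V'].
4. `raise ValueError()` raises ValueError; propagates to outer try.
5. Outer `except ValueError` matches → `arr.append('N')` → arr = ['M', 'V', 'N'].
Result: ['M', 'V', 'N']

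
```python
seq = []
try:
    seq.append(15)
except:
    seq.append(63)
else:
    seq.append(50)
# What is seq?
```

Step-by-step execution trace:
1. try: `seq.append(15)` → seq = [15]. No exception raised.
2. `except` is skipped.
3. `else` runs (try completed without exception): `seq.append(50)` → seq = [15, 50].
Result: [15, 50]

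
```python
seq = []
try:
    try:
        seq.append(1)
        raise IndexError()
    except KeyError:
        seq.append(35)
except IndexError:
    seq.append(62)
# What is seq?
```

Step-by-step execution trace:
1. Inner try: `seq.append(1)` → seq = [1].
2. `raise IndexError()` raises IndexError.
3. Inner `except KeyError` does not match IndexError; exception propagates to outer try.
4. Outer `except IndexError` matches → `seq.append(62)` → seq = [1, 62].
Result: [1, 62]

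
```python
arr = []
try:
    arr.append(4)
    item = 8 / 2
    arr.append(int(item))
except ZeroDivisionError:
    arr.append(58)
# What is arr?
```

Step-by-step execution trace:
1. try: `arr.append(4)` → arr = [4].
2. `item = 8 / 2` → item = 4.0. No exception raised.
3. `arr.append(int(item))` → arr = [4, 4].
4. `except ZeroDivisionError` is skipped (no exception was raised).
Result: [4, 4]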